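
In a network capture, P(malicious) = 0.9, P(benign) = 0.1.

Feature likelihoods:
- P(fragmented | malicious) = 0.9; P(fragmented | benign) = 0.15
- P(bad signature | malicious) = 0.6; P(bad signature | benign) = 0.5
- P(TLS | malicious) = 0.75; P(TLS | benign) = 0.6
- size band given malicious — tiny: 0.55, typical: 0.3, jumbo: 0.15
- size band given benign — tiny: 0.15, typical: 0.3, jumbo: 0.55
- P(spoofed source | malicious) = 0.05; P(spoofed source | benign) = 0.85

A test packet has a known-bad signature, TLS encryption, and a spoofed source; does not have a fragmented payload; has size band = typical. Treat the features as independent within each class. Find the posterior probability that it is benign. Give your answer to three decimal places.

0.915

malicious: 0.9 × (1−0.9) × 0.6 × 0.75 × 0.3 × 0.05 = 0.0006075
benign: 0.1 × (1−0.15) × 0.5 × 0.6 × 0.3 × 0.85 = 0.0065025
P(benign | x) = 0.0065025 / 0.00711 ≈ 0.915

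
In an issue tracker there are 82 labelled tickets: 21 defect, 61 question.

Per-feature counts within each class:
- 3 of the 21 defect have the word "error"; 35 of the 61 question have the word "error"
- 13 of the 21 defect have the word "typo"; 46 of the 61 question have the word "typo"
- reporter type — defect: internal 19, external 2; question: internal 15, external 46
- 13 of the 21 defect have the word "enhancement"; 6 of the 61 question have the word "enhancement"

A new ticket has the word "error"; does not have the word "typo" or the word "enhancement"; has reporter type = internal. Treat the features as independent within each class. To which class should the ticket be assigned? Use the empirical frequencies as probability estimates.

defect: (21/82) × (3/21) × (8/21) × (19/21) × (8/21) ≈ 0.00480378
question: (61/82) × (35/61) × (15/61) × (15/61) × (55/61) ≈ 0.0232707
Highest score → question.

question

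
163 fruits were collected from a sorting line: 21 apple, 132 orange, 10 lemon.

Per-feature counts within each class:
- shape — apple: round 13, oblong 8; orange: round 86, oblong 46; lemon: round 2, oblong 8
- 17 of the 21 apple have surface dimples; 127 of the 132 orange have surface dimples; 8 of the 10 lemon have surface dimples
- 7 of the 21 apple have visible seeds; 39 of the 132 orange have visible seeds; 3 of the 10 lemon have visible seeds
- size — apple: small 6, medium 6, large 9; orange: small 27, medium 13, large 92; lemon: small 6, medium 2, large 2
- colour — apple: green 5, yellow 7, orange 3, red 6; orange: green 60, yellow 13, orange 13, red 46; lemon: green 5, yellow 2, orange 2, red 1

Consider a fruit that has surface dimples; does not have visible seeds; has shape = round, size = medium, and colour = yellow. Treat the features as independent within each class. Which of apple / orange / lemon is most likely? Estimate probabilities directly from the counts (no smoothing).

apple

apple: (21/163) × (13/21) × (17/21) × (14/21) × (6/21) × (7/21) ≈ 0.00409925
orange: (132/163) × (86/132) × (127/132) × (93/132) × (13/132) × (13/132) ≈ 0.00346887
lemon: (10/163) × (2/10) × (8/10) × (7/10) × (2/10) × (2/10) ≈ 0.000274847
Highest score → apple.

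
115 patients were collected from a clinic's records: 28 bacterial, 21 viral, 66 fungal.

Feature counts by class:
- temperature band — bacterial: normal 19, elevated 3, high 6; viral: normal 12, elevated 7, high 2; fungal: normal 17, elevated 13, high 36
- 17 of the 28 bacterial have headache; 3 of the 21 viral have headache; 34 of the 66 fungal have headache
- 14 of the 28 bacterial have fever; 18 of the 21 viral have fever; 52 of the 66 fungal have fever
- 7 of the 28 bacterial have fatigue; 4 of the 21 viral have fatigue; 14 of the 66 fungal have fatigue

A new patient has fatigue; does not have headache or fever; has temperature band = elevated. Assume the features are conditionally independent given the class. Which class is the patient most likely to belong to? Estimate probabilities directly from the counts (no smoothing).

bacterial: (28/115) × (3/28) × (11/28) × (14/28) × (7/28) ≈ 0.00128106
viral: (21/115) × (7/21) × (18/21) × (3/21) × (4/21) ≈ 0.0014197
fungal: (66/115) × (13/66) × (32/66) × (14/66) × (14/66) ≈ 0.00246615
Highest score → fungal.

fungal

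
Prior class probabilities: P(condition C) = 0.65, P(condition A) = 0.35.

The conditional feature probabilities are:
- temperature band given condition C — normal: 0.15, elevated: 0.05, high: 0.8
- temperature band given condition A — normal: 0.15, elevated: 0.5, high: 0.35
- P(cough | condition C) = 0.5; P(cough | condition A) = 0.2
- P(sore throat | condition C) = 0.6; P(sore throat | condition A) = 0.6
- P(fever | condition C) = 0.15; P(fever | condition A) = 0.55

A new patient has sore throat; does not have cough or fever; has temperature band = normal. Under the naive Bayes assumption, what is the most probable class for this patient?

condition C

condition C: 0.65 × 0.15 × (1−0.5) × 0.6 × (1−0.15) = 0.0248625
condition A: 0.35 × 0.15 × (1−0.2) × 0.6 × (1−0.55) = 0.01134
Highest score → condition C.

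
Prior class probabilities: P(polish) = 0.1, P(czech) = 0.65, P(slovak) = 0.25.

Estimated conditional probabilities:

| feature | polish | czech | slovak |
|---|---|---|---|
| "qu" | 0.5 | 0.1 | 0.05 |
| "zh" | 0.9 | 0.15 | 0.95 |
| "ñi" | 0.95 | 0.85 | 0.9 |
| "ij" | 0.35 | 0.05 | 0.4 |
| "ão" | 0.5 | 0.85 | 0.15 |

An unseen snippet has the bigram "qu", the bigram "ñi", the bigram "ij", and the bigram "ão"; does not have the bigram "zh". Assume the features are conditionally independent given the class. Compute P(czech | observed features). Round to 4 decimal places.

polish: 0.1 × 0.5 × (1−0.9) × 0.95 × 0.35 × 0.5 = 0.00083125
czech: 0.65 × 0.1 × (1−0.15) × 0.85 × 0.05 × 0.85 = 0.00199590625
slovak: 0.25 × 0.05 × (1−0.95) × 0.9 × 0.4 × 0.15 = 0.00003375
P(czech | x) = 0.00199590625 / 0.00286090625 ≈ 0.6976

0.6976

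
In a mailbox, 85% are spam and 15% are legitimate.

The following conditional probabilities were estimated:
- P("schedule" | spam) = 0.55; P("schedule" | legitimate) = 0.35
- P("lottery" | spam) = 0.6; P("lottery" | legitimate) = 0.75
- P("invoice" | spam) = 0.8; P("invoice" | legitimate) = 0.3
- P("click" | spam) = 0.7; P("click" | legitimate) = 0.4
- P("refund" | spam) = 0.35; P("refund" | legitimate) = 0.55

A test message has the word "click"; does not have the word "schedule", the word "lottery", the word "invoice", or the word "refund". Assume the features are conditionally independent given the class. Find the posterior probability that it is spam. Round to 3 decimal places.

spam: 0.85 × (1−0.55) × (1−0.6) × (1−0.8) × 0.7 × (1−0.35) = 0.013923
legitimate: 0.15 × (1−0.35) × (1−0.75) × (1−0.3) × 0.4 × (1−0.55) = 0.00307125
P(spam | x) = 0.013923 / 0.01699425 ≈ 0.819

0.819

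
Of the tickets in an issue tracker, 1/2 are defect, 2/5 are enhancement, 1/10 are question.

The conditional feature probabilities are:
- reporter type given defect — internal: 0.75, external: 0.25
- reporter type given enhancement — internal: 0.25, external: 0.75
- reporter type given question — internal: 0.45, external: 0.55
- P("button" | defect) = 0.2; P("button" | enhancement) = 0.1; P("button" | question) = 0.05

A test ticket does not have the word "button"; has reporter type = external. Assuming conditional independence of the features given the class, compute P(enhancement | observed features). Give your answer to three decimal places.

0.639

defect: 0.5 × 0.25 × (1−0.2) = 0.1
enhancement: 0.4 × 0.75 × (1−0.1) = 0.27
question: 0.1 × 0.55 × (1−0.05) = 0.05225
P(enhancement | x) = 0.27 / 0.42225 ≈ 0.639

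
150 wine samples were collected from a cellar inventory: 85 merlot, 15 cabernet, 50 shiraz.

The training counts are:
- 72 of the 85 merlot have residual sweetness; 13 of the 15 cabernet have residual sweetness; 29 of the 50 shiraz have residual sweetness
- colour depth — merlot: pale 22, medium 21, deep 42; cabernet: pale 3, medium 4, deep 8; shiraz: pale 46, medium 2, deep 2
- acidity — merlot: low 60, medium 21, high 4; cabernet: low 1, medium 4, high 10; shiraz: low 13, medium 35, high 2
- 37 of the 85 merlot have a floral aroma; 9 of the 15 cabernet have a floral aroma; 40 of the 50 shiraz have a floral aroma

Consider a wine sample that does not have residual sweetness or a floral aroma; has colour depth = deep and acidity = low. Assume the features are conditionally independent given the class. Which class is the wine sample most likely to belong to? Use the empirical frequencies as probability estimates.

merlot: (85/150) × (13/85) × (42/85) × (60/85) × (48/85) ≈ 0.0170701
cabernet: (15/150) × (2/15) × (8/15) × (1/15) × (6/15) ≈ 0.00018963
shiraz: (50/150) × (21/50) × (2/50) × (13/50) × (10/50) = 0.0002912
Highest score → merlot.

merlot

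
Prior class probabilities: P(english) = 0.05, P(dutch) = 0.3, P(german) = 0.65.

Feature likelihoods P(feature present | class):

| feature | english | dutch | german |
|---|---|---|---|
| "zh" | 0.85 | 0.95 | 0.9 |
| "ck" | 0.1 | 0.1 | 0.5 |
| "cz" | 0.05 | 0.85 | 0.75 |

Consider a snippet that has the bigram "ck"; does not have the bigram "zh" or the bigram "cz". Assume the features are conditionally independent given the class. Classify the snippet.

english: 0.05 × (1−0.85) × 0.1 × (1−0.05) = 0.0007125
dutch: 0.3 × (1−0.95) × 0.1 × (1−0.85) = 0.000225
german: 0.65 × (1−0.9) × 0.5 × (1−0.75) = 0.008125
Highest score → german.

german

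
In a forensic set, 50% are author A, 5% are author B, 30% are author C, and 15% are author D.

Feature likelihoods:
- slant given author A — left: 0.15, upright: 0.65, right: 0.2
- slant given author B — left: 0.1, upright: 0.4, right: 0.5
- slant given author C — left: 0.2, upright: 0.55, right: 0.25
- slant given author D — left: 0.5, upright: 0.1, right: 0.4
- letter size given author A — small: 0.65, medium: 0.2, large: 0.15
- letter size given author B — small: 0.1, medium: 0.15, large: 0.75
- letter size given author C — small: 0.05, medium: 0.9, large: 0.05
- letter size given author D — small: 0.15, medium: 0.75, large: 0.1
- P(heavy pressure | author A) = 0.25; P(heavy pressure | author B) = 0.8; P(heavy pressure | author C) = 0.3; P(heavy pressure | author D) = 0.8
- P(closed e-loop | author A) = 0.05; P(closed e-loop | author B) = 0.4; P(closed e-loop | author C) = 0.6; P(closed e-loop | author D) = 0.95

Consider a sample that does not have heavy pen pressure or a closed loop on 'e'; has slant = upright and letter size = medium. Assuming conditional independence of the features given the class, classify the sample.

author A: 0.5 × 0.65 × 0.2 × (1−0.25) × (1−0.05) = 0.0463125
author B: 0.05 × 0.4 × 0.15 × (1−0.8) × (1−0.4) = 0.00036
author C: 0.3 × 0.55 × 0.9 × (1−0.3) × (1−0.6) = 0.04158
author D: 0.15 × 0.1 × 0.75 × (1−0.8) × (1−0.95) = 0.0001125
Highest score → author A.

author A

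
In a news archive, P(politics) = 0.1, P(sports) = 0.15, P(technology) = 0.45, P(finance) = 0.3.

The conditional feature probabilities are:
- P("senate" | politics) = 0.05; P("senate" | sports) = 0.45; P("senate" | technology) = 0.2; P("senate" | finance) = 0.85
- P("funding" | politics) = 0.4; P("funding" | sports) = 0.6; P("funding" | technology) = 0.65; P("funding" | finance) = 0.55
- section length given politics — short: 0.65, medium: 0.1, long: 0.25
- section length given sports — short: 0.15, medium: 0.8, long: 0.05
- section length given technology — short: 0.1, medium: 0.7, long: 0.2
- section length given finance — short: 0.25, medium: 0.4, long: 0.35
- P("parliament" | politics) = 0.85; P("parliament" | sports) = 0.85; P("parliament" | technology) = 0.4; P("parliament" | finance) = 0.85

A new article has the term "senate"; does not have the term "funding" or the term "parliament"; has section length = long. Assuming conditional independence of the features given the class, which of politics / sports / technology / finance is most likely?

politics: 0.1 × 0.05 × (1−0.4) × 0.25 × (1−0.85) = 0.0001125
sports: 0.15 × 0.45 × (1−0.6) × 0.05 × (1−0.85) = 0.0002025
technology: 0.45 × 0.2 × (1−0.65) × 0.2 × (1−0.4) = 0.00378
finance: 0.3 × 0.85 × (1−0.55) × 0.35 × (1−0.85) = 0.006024375
Highest score → finance.

finance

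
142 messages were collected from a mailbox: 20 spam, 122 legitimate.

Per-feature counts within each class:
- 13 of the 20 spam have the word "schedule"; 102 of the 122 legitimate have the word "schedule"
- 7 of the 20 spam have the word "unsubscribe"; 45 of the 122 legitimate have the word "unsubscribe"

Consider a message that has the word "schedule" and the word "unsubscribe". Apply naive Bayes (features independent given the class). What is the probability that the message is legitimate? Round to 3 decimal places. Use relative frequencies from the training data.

spam: (20/142) × (13/20) × (7/20) ≈ 0.0320423
legitimate: (122/142) × (102/122) × (45/122) ≈ 0.26495
P(legitimate | x) = 0.26495 / 0.2969923 ≈ 0.892

0.892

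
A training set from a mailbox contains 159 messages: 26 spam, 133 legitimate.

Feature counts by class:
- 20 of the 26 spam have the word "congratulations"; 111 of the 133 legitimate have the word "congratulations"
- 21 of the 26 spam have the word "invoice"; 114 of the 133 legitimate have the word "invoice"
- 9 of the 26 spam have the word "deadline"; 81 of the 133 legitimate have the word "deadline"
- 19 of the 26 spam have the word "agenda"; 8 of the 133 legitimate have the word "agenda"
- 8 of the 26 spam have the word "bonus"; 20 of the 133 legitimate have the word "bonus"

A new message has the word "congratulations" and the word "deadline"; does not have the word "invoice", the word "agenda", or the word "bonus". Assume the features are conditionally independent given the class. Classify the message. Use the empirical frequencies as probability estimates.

legitimate

spam: (26/159) × (20/26) × (5/26) × (9/26) × (7/26) × (18/26) ≈ 0.00156071
legitimate: (133/159) × (111/133) × (19/133) × (81/133) × (125/133) × (113/133) ≈ 0.0485005
Highest score → legitimate.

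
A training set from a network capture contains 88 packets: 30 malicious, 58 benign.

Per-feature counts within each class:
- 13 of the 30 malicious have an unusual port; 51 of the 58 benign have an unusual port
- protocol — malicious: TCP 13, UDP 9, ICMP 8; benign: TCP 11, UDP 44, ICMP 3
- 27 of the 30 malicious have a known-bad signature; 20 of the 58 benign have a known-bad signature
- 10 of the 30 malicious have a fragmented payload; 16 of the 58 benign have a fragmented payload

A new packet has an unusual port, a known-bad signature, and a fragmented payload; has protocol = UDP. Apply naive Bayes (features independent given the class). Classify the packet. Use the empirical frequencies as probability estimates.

malicious: (30/88) × (13/30) × (9/30) × (27/30) × (10/30) ≈ 0.0132955
benign: (58/88) × (51/58) × (44/58) × (20/58) × (16/58) ≈ 0.0418221
Highest score → benign.

benign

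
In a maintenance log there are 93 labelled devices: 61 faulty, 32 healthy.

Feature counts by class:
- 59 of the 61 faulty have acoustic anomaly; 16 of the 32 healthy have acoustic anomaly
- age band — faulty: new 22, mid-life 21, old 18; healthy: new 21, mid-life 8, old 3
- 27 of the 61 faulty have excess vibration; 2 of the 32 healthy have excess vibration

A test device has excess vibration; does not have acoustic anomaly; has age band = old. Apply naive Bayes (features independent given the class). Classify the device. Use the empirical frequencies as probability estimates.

faulty: (61/93) × (2/61) × (18/61) × (27/61) ≈ 0.00280882
healthy: (32/93) × (16/32) × (3/32) × (2/32) ≈ 0.00100806
Highest score → faulty.

faulty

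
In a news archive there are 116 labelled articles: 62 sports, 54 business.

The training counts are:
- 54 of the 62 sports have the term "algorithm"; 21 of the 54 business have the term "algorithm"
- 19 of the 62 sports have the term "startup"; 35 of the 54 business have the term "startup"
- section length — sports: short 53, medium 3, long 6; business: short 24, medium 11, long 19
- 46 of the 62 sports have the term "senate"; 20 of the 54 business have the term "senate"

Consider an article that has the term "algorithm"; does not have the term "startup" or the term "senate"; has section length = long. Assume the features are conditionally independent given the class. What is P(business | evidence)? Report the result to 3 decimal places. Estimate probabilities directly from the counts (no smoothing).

sports: (62/116) × (54/62) × (43/62) × (6/62) × (16/62) ≈ 0.00806307
business: (54/116) × (21/54) × (19/54) × (19/54) × (34/54) ≈ 0.0141113
P(business | x) = 0.0141113 / 0.02217437 ≈ 0.636

0.636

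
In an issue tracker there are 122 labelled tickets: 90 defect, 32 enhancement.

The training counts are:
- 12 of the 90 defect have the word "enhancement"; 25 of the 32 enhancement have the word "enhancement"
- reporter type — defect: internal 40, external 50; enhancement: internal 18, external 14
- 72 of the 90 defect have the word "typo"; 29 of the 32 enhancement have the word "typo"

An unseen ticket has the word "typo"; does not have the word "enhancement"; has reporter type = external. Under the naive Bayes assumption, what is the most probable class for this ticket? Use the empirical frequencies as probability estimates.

defect: (90/122) × (78/90) × (50/90) × (72/90) ≈ 0.284153
enhancement: (32/122) × (7/32) × (14/32) × (29/32) ≈ 0.0227491
Highest score → defect.

defect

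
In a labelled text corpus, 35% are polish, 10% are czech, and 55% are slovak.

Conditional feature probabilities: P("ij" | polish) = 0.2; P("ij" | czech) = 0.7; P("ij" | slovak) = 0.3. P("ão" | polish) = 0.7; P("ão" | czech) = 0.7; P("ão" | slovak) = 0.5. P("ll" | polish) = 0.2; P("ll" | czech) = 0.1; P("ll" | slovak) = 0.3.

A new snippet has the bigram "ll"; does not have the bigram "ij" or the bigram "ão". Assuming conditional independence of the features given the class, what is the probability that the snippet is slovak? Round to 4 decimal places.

0.7654

polish: 0.35 × (1−0.2) × (1−0.7) × 0.2 = 0.0168
czech: 0.1 × (1−0.7) × (1−0.7) × 0.1 = 0.0009
slovak: 0.55 × (1−0.3) × (1−0.5) × 0.3 = 0.05775
P(slovak | x) = 0.05775 / 0.07545 ≈ 0.7654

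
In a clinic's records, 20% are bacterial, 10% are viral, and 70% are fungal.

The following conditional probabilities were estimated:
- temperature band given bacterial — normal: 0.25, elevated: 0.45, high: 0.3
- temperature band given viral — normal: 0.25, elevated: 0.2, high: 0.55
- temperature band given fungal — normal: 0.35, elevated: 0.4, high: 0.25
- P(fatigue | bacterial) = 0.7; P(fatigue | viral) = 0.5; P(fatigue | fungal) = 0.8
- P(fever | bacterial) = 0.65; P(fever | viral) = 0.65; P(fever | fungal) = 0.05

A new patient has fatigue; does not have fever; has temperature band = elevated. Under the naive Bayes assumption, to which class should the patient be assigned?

fungal

bacterial: 0.2 × 0.45 × 0.7 × (1−0.65) = 0.02205
viral: 0.1 × 0.2 × 0.5 × (1−0.65) = 0.0035
fungal: 0.7 × 0.4 × 0.8 × (1−0.05) = 0.2128
Highest score → fungal.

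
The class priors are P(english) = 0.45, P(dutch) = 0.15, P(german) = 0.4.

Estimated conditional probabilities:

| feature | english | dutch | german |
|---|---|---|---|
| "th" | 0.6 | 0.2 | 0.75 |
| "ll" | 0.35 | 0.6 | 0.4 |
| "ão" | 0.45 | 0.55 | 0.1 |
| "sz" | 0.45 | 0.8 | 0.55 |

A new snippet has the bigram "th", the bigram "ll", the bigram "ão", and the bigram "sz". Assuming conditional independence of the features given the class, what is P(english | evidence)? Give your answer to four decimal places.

0.5686

english: 0.45 × 0.6 × 0.35 × 0.45 × 0.45 = 0.01913625
dutch: 0.15 × 0.2 × 0.6 × 0.55 × 0.8 = 0.00792
german: 0.4 × 0.75 × 0.4 × 0.1 × 0.55 = 0.0066
P(english | x) = 0.01913625 / 0.03365625 ≈ 0.5686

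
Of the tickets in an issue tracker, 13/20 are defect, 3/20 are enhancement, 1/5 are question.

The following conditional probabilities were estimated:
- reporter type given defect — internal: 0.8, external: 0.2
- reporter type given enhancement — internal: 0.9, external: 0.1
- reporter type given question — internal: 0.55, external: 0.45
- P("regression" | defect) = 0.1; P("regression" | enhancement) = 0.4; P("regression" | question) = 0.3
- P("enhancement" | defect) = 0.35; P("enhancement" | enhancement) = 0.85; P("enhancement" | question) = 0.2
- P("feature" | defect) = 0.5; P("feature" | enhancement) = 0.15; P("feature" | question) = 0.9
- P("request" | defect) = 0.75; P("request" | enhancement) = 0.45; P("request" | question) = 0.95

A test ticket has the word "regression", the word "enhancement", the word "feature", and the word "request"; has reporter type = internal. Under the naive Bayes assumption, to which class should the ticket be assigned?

defect

defect: 0.65 × 0.8 × 0.1 × 0.35 × 0.5 × 0.75 = 0.006825
enhancement: 0.15 × 0.9 × 0.4 × 0.85 × 0.15 × 0.45 = 0.00309825
question: 0.2 × 0.55 × 0.3 × 0.2 × 0.9 × 0.95 = 0.005643
Highest score → defect.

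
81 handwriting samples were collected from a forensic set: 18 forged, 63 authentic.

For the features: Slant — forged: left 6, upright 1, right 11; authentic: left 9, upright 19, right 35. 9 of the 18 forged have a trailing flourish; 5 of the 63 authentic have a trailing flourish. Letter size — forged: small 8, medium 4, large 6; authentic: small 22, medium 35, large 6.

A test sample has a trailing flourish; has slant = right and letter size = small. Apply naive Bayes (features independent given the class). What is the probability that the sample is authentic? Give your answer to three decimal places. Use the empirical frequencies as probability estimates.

0.284

forged: (18/81) × (11/18) × (9/18) × (8/18) ≈ 0.0301783
authentic: (63/81) × (35/63) × (5/63) × (22/63) ≈ 0.0119755
P(authentic | x) = 0.0119755 / 0.0421538 ≈ 0.284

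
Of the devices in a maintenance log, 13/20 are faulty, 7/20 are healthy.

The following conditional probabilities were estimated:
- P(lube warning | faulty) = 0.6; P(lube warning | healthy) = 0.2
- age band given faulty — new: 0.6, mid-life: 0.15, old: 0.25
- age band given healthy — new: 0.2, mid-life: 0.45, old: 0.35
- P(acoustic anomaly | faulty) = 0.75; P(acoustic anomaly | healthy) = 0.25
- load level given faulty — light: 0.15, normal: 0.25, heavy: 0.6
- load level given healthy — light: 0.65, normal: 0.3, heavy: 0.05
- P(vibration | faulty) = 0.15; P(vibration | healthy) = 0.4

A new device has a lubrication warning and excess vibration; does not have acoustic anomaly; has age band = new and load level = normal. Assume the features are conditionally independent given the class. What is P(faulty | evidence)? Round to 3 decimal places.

0.635

faulty: 0.65 × 0.6 × 0.6 × (1−0.75) × 0.25 × 0.15 = 0.00219375
healthy: 0.35 × 0.2 × 0.2 × (1−0.25) × 0.3 × 0.4 = 0.00126
P(faulty | x) = 0.00219375 / 0.00345375 ≈ 0.635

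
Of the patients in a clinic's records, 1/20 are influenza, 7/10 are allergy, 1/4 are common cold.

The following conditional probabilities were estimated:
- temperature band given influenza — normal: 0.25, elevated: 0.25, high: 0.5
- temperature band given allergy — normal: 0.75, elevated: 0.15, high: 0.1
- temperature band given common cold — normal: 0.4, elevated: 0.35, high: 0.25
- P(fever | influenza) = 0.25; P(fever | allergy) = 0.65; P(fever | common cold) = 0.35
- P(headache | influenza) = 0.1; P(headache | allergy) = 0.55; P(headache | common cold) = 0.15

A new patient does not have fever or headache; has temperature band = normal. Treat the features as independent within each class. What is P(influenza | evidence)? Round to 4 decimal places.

influenza: 0.05 × 0.25 × (1−0.25) × (1−0.1) = 0.0084375
allergy: 0.7 × 0.75 × (1−0.65) × (1−0.55) = 0.0826875
common cold: 0.25 × 0.4 × (1−0.35) × (1−0.15) = 0.05525
P(influenza | x) = 0.0084375 / 0.146375 ≈ 0.0576

0.0576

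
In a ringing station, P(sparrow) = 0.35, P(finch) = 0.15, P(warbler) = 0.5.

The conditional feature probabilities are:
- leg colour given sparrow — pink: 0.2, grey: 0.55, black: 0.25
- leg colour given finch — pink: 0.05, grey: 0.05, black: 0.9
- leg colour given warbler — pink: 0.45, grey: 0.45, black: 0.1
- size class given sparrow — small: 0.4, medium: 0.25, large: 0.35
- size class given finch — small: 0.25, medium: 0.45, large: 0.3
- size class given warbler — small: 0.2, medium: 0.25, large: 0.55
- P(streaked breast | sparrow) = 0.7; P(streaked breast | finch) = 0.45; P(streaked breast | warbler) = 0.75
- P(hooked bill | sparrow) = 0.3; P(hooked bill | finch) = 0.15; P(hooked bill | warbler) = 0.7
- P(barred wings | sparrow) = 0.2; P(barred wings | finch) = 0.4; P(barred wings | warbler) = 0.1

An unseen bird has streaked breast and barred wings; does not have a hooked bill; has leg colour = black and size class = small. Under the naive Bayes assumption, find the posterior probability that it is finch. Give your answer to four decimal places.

0.5855

sparrow: 0.35 × 0.25 × 0.4 × 0.7 × (1−0.3) × 0.2 = 0.00343
finch: 0.15 × 0.9 × 0.25 × 0.45 × (1−0.15) × 0.4 = 0.00516375
warbler: 0.5 × 0.1 × 0.2 × 0.75 × (1−0.7) × 0.1 = 0.000225
P(finch | x) = 0.00516375 / 0.00881875 ≈ 0.5855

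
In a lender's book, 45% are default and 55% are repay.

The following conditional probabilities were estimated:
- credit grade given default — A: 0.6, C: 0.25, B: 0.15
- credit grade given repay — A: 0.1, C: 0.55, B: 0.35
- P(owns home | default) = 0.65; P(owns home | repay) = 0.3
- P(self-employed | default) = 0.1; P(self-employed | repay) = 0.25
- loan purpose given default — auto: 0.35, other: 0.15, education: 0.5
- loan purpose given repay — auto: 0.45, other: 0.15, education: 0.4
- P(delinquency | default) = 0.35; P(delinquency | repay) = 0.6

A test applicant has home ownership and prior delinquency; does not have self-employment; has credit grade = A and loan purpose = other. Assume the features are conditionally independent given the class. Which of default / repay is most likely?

default

default: 0.45 × 0.6 × 0.65 × (1−0.1) × 0.15 × 0.35 = 0.008292375
repay: 0.55 × 0.1 × 0.3 × (1−0.25) × 0.15 × 0.6 = 0.00111375
Highest score → default.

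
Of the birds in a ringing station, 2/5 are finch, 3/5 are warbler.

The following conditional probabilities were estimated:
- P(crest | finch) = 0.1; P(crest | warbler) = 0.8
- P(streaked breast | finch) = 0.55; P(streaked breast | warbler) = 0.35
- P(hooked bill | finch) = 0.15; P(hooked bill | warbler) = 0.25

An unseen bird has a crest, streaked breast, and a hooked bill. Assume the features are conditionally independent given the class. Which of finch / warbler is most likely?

finch: 0.4 × 0.1 × 0.55 × 0.15 = 0.0033
warbler: 0.6 × 0.8 × 0.35 × 0.25 = 0.042
Highest score → warbler.

warbler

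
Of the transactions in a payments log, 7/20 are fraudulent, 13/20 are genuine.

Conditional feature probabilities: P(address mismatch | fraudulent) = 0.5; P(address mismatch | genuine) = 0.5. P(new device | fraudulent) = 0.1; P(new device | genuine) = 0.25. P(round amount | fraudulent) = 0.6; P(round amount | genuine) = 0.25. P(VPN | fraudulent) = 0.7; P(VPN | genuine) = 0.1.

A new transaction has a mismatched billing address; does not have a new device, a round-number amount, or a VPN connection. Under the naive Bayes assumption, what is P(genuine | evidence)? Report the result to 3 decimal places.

fraudulent: 0.35 × 0.5 × (1−0.1) × (1−0.6) × (1−0.7) = 0.0189
genuine: 0.65 × 0.5 × (1−0.25) × (1−0.25) × (1−0.1) = 0.16453125
P(genuine | x) = 0.16453125 / 0.18343125 ≈ 0.897

0.897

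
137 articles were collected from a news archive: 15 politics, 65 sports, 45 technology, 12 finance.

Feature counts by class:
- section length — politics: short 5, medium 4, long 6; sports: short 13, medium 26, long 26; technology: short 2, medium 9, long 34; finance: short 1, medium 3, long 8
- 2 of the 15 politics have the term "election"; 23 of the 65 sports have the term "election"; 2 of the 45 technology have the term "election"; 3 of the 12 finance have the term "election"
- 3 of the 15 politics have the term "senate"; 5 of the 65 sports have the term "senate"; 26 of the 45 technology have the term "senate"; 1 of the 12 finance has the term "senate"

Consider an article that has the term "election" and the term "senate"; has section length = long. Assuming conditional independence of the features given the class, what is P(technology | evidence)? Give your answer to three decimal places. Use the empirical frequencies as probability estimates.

0.458

politics: (15/137) × (6/15) × (2/15) × (3/15) ≈ 0.00116788
sports: (65/137) × (26/65) × (23/65) × (5/65) ≈ 0.00516564
technology: (45/137) × (34/45) × (2/45) × (26/45) ≈ 0.00637289
finance: (12/137) × (8/12) × (3/12) × (1/12) ≈ 0.00121655
P(technology | x) = 0.00637289 / 0.01392296 ≈ 0.458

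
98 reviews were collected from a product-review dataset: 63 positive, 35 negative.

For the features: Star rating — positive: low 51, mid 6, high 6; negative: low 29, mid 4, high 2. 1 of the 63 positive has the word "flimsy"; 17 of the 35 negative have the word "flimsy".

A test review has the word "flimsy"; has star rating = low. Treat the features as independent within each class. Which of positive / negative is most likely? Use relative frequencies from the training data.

negative

positive: (63/98) × (51/63) × (1/63) ≈ 0.00826045
negative: (35/98) × (29/35) × (17/35) ≈ 0.143732
Highest score → negative.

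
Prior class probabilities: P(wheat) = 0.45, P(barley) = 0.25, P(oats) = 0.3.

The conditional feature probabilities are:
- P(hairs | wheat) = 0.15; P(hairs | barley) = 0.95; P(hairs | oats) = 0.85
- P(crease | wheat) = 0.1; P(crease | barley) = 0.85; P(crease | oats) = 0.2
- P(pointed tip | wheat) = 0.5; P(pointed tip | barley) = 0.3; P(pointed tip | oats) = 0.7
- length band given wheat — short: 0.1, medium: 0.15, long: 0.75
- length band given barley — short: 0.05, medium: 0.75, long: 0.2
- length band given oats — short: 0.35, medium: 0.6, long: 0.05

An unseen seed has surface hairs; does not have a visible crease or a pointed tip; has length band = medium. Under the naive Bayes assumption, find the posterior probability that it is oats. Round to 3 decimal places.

wheat: 0.45 × 0.15 × (1−0.1) × (1−0.5) × 0.15 = 0.00455625
barley: 0.25 × 0.95 × (1−0.85) × (1−0.3) × 0.75 = 0.018703125
oats: 0.3 × 0.85 × (1−0.2) × (1−0.7) × 0.6 = 0.03672
P(oats | x) = 0.03672 / 0.059979375 ≈ 0.612

0.612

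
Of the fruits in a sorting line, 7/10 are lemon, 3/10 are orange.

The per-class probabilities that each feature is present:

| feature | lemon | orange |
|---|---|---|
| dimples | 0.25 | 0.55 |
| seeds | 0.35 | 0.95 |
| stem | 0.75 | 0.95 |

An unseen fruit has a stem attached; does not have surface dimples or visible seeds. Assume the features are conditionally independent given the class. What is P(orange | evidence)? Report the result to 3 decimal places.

lemon: 0.7 × (1−0.25) × (1−0.35) × 0.75 = 0.2559375
orange: 0.3 × (1−0.55) × (1−0.95) × 0.95 = 0.0064125
P(orange | x) = 0.0064125 / 0.26235 ≈ 0.024

0.024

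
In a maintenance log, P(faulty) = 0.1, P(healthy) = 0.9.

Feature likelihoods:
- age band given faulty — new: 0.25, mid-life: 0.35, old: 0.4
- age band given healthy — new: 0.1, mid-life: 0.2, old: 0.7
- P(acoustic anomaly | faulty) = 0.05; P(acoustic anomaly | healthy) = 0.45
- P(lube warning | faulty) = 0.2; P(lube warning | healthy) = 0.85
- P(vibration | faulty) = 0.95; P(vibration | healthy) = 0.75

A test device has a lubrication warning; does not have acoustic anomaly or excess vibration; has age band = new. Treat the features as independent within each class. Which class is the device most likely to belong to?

faulty: 0.1 × 0.25 × (1−0.05) × 0.2 × (1−0.95) = 0.0002375
healthy: 0.9 × 0.1 × (1−0.45) × 0.85 × (1−0.75) = 0.01051875
Highest score → healthy.

healthy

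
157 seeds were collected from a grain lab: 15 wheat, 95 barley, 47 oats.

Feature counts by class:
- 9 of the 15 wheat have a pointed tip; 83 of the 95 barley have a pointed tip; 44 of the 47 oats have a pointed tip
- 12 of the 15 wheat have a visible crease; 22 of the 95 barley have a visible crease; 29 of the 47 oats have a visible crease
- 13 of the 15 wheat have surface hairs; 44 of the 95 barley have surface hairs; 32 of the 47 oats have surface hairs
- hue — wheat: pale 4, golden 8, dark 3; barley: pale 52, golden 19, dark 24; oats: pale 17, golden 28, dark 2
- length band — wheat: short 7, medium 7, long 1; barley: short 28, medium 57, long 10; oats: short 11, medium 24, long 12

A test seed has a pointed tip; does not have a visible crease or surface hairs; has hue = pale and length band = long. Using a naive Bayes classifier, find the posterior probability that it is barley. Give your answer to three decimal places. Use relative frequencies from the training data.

0.798

wheat: (15/157) × (9/15) × (3/15) × (2/15) × (4/15) × (1/15) ≈ 0.0000271762
barley: (95/157) × (83/95) × (73/95) × (51/95) × (52/95) × (10/95) ≈ 0.0125655
oats: (47/157) × (44/47) × (18/47) × (15/47) × (17/47) × (12/47) ≈ 0.00316341
P(barley | x) = 0.0125655 / 0.0157560862 ≈ 0.798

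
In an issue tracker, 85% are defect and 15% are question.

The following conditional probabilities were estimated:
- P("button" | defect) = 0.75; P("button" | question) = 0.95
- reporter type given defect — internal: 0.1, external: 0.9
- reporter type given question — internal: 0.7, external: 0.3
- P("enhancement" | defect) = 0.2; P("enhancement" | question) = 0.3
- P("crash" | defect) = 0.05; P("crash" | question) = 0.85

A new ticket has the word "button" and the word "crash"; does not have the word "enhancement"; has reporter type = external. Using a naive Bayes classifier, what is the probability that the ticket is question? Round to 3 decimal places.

0.526

defect: 0.85 × 0.75 × 0.9 × (1−0.2) × 0.05 = 0.02295
question: 0.15 × 0.95 × 0.3 × (1−0.3) × 0.85 = 0.02543625
P(question | x) = 0.02543625 / 0.04838625 ≈ 0.526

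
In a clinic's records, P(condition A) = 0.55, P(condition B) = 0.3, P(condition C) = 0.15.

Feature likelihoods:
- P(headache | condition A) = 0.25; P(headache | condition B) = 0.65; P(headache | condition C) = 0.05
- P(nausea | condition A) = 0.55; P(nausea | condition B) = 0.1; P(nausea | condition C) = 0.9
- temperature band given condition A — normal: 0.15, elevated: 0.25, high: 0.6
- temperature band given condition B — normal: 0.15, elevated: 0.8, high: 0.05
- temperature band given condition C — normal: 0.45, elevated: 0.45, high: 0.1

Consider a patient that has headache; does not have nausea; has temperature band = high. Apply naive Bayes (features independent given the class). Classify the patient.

condition A: 0.55 × 0.25 × (1−0.55) × 0.6 = 0.037125
condition B: 0.3 × 0.65 × (1−0.1) × 0.05 = 0.008775
condition C: 0.15 × 0.05 × (1−0.9) × 0.1 = 0.000075
Highest score → condition A.

condition A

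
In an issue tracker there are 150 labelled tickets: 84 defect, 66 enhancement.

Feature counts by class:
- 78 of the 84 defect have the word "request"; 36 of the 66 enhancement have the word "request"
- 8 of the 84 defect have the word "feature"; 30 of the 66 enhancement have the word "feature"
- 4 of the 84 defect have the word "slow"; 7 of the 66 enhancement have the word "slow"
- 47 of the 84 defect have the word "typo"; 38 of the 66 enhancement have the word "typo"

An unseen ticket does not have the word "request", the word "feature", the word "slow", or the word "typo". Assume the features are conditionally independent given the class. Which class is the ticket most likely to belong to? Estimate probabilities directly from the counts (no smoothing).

defect: (84/150) × (6/84) × (76/84) × (80/84) × (37/84) ≈ 0.0151819
enhancement: (66/150) × (30/66) × (36/66) × (59/66) × (28/66) ≈ 0.0413724
Highest score → enhancement.

enhancement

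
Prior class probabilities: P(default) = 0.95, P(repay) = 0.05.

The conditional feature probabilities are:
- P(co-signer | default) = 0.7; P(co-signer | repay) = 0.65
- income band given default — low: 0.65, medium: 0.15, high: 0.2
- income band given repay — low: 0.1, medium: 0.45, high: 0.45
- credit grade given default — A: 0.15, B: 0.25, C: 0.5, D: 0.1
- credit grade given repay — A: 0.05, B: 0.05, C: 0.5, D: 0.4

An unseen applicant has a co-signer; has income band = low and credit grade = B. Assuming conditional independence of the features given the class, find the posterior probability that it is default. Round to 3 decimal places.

default: 0.95 × 0.7 × 0.65 × 0.25 = 0.1080625
repay: 0.05 × 0.65 × 0.1 × 0.05 = 0.0001625
P(default | x) = 0.1080625 / 0.108225 ≈ 0.998

0.998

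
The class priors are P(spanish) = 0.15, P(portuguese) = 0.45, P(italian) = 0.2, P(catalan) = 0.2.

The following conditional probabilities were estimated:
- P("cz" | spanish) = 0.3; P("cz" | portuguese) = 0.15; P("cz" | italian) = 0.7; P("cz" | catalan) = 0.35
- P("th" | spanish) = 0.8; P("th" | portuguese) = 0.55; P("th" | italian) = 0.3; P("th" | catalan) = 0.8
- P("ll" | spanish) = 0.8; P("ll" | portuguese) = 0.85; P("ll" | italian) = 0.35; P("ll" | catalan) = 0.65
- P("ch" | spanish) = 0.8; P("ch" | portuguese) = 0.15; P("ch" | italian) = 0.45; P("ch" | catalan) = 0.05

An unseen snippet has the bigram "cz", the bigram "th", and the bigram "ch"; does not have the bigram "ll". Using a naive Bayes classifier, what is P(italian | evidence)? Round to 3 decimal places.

spanish: 0.15 × 0.3 × 0.8 × (1−0.8) × 0.8 = 0.00576
portuguese: 0.45 × 0.15 × 0.55 × (1−0.85) × 0.15 = 0.0008353125
italian: 0.2 × 0.7 × 0.3 × (1−0.35) × 0.45 = 0.012285
catalan: 0.2 × 0.35 × 0.8 × (1−0.65) × 0.05 = 0.00098
P(italian | x) = 0.012285 / 0.0198603125 ≈ 0.619

0.619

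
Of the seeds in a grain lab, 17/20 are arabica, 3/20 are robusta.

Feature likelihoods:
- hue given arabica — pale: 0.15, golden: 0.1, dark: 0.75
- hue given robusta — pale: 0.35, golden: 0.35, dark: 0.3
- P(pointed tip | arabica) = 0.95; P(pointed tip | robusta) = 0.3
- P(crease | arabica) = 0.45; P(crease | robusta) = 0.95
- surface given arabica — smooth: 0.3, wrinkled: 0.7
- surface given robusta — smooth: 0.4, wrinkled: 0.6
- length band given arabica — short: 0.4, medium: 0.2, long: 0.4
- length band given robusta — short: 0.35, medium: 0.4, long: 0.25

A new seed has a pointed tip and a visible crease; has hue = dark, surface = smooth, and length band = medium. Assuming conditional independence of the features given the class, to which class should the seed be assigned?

arabica

arabica: 0.85 × 0.75 × 0.95 × 0.45 × 0.3 × 0.2 = 0.016351875
robusta: 0.15 × 0.3 × 0.3 × 0.95 × 0.4 × 0.4 = 0.002052
Highest score → arabica.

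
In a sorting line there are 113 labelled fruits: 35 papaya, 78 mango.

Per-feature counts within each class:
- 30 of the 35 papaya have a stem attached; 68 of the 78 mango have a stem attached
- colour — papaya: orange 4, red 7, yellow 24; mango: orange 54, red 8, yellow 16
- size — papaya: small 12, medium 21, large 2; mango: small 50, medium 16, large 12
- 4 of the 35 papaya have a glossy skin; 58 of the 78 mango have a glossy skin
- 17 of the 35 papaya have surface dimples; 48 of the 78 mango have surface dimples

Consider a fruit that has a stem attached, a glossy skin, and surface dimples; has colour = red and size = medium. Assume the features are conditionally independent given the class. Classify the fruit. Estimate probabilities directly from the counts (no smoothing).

mango

papaya: (35/113) × (30/35) × (7/35) × (21/35) × (4/35) × (17/35) ≈ 0.00176847
mango: (78/113) × (68/78) × (8/78) × (16/78) × (58/78) × (48/78) ≈ 0.00579337
Highest score → mango.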